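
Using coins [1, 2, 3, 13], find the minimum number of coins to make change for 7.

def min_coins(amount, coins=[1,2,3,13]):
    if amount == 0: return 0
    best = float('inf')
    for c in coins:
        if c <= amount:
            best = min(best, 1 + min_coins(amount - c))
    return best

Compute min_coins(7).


Building up with DP:
min_coins(0) = 0
min_coins(1) = min(1+min_coins(0)=1+0=1) = 1
min_coins(2) = min(1+min_coins(1)=1+1=2, 1+min_coins(0)=1+0=1) = 1
min_coins(3) = min(1+min_coins(2)=1+1=2, 1+min_coins(1)=1+1=2, 1+min_coins(0)=1+0=1) = 1
min_coins(4) = min(1+min_coins(3)=1+1=2, 1+min_coins(2)=1+1=2, 1+min_coins(1)=1+1=2) = 2
min_coins(5) = min(1+min_coins(4)=1+2=3, 1+min_coins(3)=1+1=2, 1+min_coins(2)=1+1=2) = 2
min_coins(6) = min(1+min_coins(5)=1+2=3, 1+min_coins(4)=1+2=3, 1+min_coins(3)=1+1=2) = 2
min_coins(7) = min(1+min_coins(6)=1+2=3, 1+min_coins(5)=1+2=3, 1+min_coins(4)=1+2=3) = 3

3


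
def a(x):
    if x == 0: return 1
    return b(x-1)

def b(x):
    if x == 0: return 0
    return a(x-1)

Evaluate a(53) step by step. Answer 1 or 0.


a(53) = b(52)
b(52) = a(51)
a(51) = b(50)
b(50) = a(49)
a(49) = b(48)
b(48) = a(47)
a(47) = b(46)
b(46) = a(45)
a(45) = b(44)
b(44) = a(43)
a(43) = b(42)
b(42) = a(41)
a(41) = b(40)
b(40) = a(39)
a(39) = b(38)
b(38) = a(37)
a(37) = b(36)
b(36) = a(35)
a(35) = b(34)
b(34) = a(33)
a(33) = b(32)
b(32) = a(31)
a(31) = b(30)
b(30) = a(29)
a(29) = b(28)
b(28) = a(27)
a(27) = b(26)
b(26) = a(25)
a(25) = b(24)
b(24) = a(23)
a(23) = b(22)
b(22) = a(21)
a(21) = b(20)
b(20) = a(19)
a(19) = b(18)
b(18) = a(17)
a(17) = b(16)
b(16) = a(15)
a(15) = b(14)
b(14) = a(13)
a(13) = b(12)
b(12) = a(11)
a(11) = b(10)
b(10) = a(9)
a(9) = b(8)
b(8) = a(7)
a(7) = b(6)
b(6) = a(5)
a(5) = b(4)
b(4) = a(3)
a(3) = b(2)
b(2) = a(1)
a(1) = b(0)
b(0) = 0  (base case)
Result: 0

0


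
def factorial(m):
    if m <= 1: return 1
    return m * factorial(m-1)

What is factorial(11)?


factorial(11)
= 11 * factorial(10)
= 11 * 10 * factorial(9)
= 11 * 10 * 9 * factorial(8)
= 11 * 10 * 9 * 8 * factorial(7)
= 11 * 10 * 9 * 8 * 7 * factorial(6)
= 11 * 10 * 9 * 8 * 7 * 6 * factorial(5)
= 11 * 10 * 9 * 8 * 7 * 6 * 5 * factorial(4)
= 11 * 10 * 9 * 8 * 7 * 6 * 5 * 4 * factorial(3)
= 11 * 10 * 9 * 8 * 7 * 6 * 5 * 4 * 3 * factorial(2)
= 11 * 10 * 9 * 8 * 7 * 6 * 5 * 4 * 3 * 2 * factorial(1)
= 11 * 10 * 9 * 8 * 7 * 6 * 5 * 4 * 3 * 2 * 1
= 39916800

39916800


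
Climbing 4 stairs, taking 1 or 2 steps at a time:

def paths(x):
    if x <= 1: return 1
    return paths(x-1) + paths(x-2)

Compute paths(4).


Building up from base cases:
paths(0) = 1
paths(1) = 1
paths(2) = paths(1) + paths(0) = 1 + 1 = 2
paths(3) = paths(2) + paths(1) = 2 + 1 = 3
paths(4) = paths(3) + paths(2) = 3 + 2 = 5

5


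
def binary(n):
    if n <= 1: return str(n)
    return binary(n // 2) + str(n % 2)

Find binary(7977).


binary(7977) = binary(3988) + '1'
binary(3988) = binary(1994) + '0'
binary(1994) = binary(997) + '0'
binary(997) = binary(498) + '1'
binary(498) = binary(249) + '0'
binary(249) = binary(124) + '1'
binary(124) = binary(62) + '0'
binary(62) = binary(31) + '0'
binary(31) = binary(15) + '1'
binary(15) = binary(7) + '1'
binary(7) = binary(3) + '1'
binary(3) = binary(1) + '1'
binary(1) = '1'  (base case)
Concatenating: '1' + '1' + '1' + '1' + '1' + '0' + '0' + '1' + '0' + '1' + '0' + '0' + '1' = '1111100101001'

1111100101001


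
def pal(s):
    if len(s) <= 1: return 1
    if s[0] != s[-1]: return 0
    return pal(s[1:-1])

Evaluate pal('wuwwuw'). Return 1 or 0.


pal('wuwwuw'): s[0]='w' == s[-1]='w' -> check pal('uwwu')
pal('uwwu'): s[0]='u' == s[-1]='u' -> check pal('ww')
pal('ww'): s[0]='w' == s[-1]='w' -> check pal('')
pal(''): len <= 1 -> return 1  (base case)
Result: 1 (palindrome)

1


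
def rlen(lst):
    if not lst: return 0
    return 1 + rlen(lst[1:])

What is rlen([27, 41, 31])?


rlen([27, 41, 31]) = 1 + rlen([41, 31])
rlen([41, 31]) = 1 + rlen([31])
rlen([31]) = 1 + rlen([])
rlen([]) = 0  (base case)
Unwinding: 1 + 1 + 1 + 0 = 3

3


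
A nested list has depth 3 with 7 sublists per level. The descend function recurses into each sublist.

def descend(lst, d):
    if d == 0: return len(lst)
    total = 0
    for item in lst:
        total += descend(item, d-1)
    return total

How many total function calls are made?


At depth 0 (root): 1 call
At depth 1: each of 1 parents calls descend on 7 children = 7 calls
At depth 2: each of 7 parents calls descend on 7 children = 49 calls
At depth 3: each of 49 parents calls descend on 7 children = 343 calls
Total: 1 + 7 + 49 + 343 = 400

400


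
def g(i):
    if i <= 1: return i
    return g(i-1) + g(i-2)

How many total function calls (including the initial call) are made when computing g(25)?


Let C(n) = total calls for g(n)
C(0) = 1, C(1) = 1
C(2) = 1 + C(1) + C(0) = 1 + 1 + 1 = 3
C(3) = 1 + C(2) + C(1) = 1 + 3 + 1 = 5
C(4) = 1 + C(3) + C(2) = 1 + 5 + 3 = 9
C(5) = 1 + C(4) + C(3) = 1 + 9 + 5 = 15
C(6) = 1 + C(5) + C(4) = 1 + 15 + 9 = 25
C(7) = 1 + C(6) + C(5) = 1 + 25 + 15 = 41
C(8) = 1 + C(7) + C(6) = 1 + 41 + 25 = 67
C(9) = 1 + C(8) + C(7) = 1 + 67 + 41 = 109
C(10) = 1 + C(9) + C(8) = 1 + 109 + 67 = 177
C(11) = 1 + C(10) + C(9) = 1 + 177 + 109 = 287
C(12) = 1 + C(11) + C(10) = 1 + 287 + 177 = 465
C(13) = 1 + C(12) + C(11) = 1 + 465 + 287 = 753
C(14) = 1 + C(13) + C(12) = 1 + 753 + 465 = 1219
C(15) = 1 + C(14) + C(13) = 1 + 1219 + 753 = 1973
C(16) = 1 + C(15) + C(14) = 1 + 1973 + 1219 = 3193
C(17) = 1 + C(16) + C(15) = 1 + 3193 + 1973 = 5167
C(18) = 1 + C(17) + C(16) = 1 + 5167 + 3193 = 8361
C(19) = 1 + C(18) + C(17) = 1 + 8361 + 5167 = 13529
C(20) = 1 + C(19) + C(18) = 1 + 13529 + 8361 = 21891
C(21) = 1 + C(20) + C(19) = 1 + 21891 + 13529 = 35421
C(22) = 1 + C(21) + C(20) = 1 + 35421 + 21891 = 57313
C(23) = 1 + C(22) + C(21) = 1 + 57313 + 35421 = 92735
C(24) = 1 + C(23) + C(22) = 1 + 92735 + 57313 = 150049
C(25) = 1 + C(24) + C(23) = 1 + 150049 + 92735 = 242785

242785


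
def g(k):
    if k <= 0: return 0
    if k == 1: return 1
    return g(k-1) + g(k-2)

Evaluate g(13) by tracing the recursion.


Computing g(13) bottom-up:
g(0) = 0
g(1) = 1
g(2) = g(1) + g(0) = 1 + 0 = 1
g(3) = g(2) + g(1) = 1 + 1 = 2
g(4) = g(3) + g(2) = 2 + 1 = 3
g(5) = g(4) + g(3) = 3 + 2 = 5
g(6) = g(5) + g(4) = 5 + 3 = 8
g(7) = g(6) + g(5) = 8 + 5 = 13
g(8) = g(7) + g(6) = 13 + 8 = 21
g(9) = g(8) + g(7) = 21 + 13 = 34
g(10) = g(9) + g(8) = 34 + 21 = 55
g(11) = g(10) + g(9) = 55 + 34 = 89
g(12) = g(11) + g(10) = 89 + 55 = 144
g(13) = g(12) + g(11) = 144 + 89 = 233

233


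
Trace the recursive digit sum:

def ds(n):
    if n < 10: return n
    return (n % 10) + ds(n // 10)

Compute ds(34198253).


ds(34198253) = 3 + ds(3419825)
ds(3419825) = 5 + ds(341982)
ds(341982) = 2 + ds(34198)
ds(34198) = 8 + ds(3419)
ds(3419) = 9 + ds(341)
ds(341) = 1 + ds(34)
ds(34) = 4 + ds(3)
ds(3) = 3  (base case)
Total: 3 + 5 + 2 + 8 + 9 + 1 + 4 + 3 = 35

35


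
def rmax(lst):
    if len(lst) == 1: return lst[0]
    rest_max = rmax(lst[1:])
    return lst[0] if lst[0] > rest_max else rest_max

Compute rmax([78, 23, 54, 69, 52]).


rmax([78, 23, 54, 69, 52]): compare 78 with rmax([23, 54, 69, 52])
rmax([23, 54, 69, 52]): compare 23 with rmax([54, 69, 52])
rmax([54, 69, 52]): compare 54 with rmax([69, 52])
rmax([69, 52]): compare 69 with rmax([52])
rmax([52]) = 52  (base case)
Compare 69 with 52 -> 69
Compare 54 with 69 -> 69
Compare 23 with 69 -> 69
Compare 78 with 69 -> 78

78


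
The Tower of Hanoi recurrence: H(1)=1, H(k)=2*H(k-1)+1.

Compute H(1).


H(1) = 1  (base case)

1


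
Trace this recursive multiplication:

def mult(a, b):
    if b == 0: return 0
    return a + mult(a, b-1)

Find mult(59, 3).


mult(59, 3) = 59 + mult(59, 2)
mult(59, 2) = 59 + mult(59, 1)
mult(59, 1) = 59 + mult(59, 0)
mult(59, 0) = 0  (base case)
Total: 59 + 59 + 59 + 0 = 177

177


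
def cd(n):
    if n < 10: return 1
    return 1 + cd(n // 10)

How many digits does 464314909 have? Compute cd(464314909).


cd(464314909) = 1 + cd(46431490)
cd(46431490) = 1 + cd(4643149)
cd(4643149) = 1 + cd(464314)
cd(464314) = 1 + cd(46431)
cd(46431) = 1 + cd(4643)
cd(4643) = 1 + cd(464)
cd(464) = 1 + cd(46)
cd(46) = 1 + cd(4)
cd(4) = 1  (base case: 4 < 10)
Unwinding: 1 + 1 + 1 + 1 + 1 + 1 + 1 + 1 + 1 = 9

9


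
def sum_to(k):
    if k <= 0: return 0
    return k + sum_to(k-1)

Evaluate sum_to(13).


sum_to(13)
= 13 + 12 + 11 + 10 + 9 + 8 + 7 + 6 + 5 + 4 + 3 + 2 + 1 + sum_to(0)
= 13 + 12 + 11 + 10 + 9 + 8 + 7 + 6 + 5 + 4 + 3 + 2 + 1 + 0
= 91

91


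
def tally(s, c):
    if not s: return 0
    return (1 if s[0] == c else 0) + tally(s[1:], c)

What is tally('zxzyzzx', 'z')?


s[0]='z' == 'z' -> 1
s[0]='x' != 'z' -> 0
s[0]='z' == 'z' -> 1
s[0]='y' != 'z' -> 0
s[0]='z' == 'z' -> 1
s[0]='z' == 'z' -> 1
s[0]='x' != 'z' -> 0
Sum: 1 + 0 + 1 + 0 + 1 + 1 + 0 = 4

4


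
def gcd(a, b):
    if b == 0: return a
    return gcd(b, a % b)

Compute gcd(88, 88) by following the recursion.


gcd(88, 88) = gcd(88, 0)
gcd(88, 0) = 88  (base case)

88


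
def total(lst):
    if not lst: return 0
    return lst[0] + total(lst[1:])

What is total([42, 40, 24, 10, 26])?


total([42, 40, 24, 10, 26]) = 42 + total([40, 24, 10, 26])
total([40, 24, 10, 26]) = 40 + total([24, 10, 26])
total([24, 10, 26]) = 24 + total([10, 26])
total([10, 26]) = 10 + total([26])
total([26]) = 26 + total([])
total([]) = 0  (base case)
Total: 42 + 40 + 24 + 10 + 26 + 0 = 142

142


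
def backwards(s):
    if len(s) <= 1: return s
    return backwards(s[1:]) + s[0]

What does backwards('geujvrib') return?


backwards('geujvrib') = backwards('eujvrib') + 'g'
backwards('eujvrib') = backwards('ujvrib') + 'e'
backwards('ujvrib') = backwards('jvrib') + 'u'
backwards('jvrib') = backwards('vrib') + 'j'
backwards('vrib') = backwards('rib') + 'v'
backwards('rib') = backwards('ib') + 'r'
backwards('ib') = backwards('b') + 'i'
backwards('b') = 'b'  (base case)
Concatenating: 'b' + 'i' + 'r' + 'v' + 'j' + 'u' + 'e' + 'g' = 'birvjueg'

birvjueg


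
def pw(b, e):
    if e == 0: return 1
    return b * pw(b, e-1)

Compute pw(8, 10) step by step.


pw(8, 10)
= 8 * pw(8, 9)
= 8 * 8 * pw(8, 8)
= 8 * 8 * 8 * pw(8, 7)
= 8 * 8 * 8 * 8 * pw(8, 6)
= 8 * 8 * 8 * 8 * 8 * pw(8, 5)
= 8 * 8 * 8 * 8 * 8 * 8 * pw(8, 4)
= 8 * 8 * 8 * 8 * 8 * 8 * 8 * pw(8, 3)
= 8 * 8 * 8 * 8 * 8 * 8 * 8 * 8 * pw(8, 2)
= 8 * 8 * 8 * 8 * 8 * 8 * 8 * 8 * 8 * pw(8, 1)
= 8 * 8 * 8 * 8 * 8 * 8 * 8 * 8 * 8 * 8 * pw(8, 0)
= 8 * 8 * 8 * 8 * 8 * 8 * 8 * 8 * 8 * 8 * 1
= 1073741824

1073741824


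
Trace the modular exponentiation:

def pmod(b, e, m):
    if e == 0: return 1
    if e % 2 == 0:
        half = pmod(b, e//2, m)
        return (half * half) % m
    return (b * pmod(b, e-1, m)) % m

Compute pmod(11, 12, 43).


pmod(11, 12, 43): e is even, compute pmod(11, 6, 43)
  pmod(11, 6, 43): e is even, compute pmod(11, 3, 43)
    pmod(11, 3, 43): e is odd, compute pmod(11, 2, 43)
      pmod(11, 2, 43): e is even, compute pmod(11, 1, 43)
        pmod(11, 1, 43): e is odd, compute pmod(11, 0, 43)
          pmod(11, 0, 43) = 1
        (11 * 1) % 43 = 11
      half=11, (11*11) % 43 = 35
    (11 * 35) % 43 = 41
  half=41, (41*41) % 43 = 4
half=4, (4*4) % 43 = 16

16


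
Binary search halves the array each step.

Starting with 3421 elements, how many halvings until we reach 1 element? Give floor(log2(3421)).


3421 / 2 = 1710
1710 / 2 = 855
855 / 2 = 427
427 / 2 = 213
213 / 2 = 106
106 / 2 = 53
53 / 2 = 26
26 / 2 = 13
13 / 2 = 6
6 / 2 = 3
3 / 2 = 1
Reached 1 after 11 halvings

11


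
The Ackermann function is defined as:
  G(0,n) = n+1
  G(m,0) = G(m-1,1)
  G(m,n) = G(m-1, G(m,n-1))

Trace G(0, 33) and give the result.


G(0, 33) = 34
Result: G(0, 33) = 34

34


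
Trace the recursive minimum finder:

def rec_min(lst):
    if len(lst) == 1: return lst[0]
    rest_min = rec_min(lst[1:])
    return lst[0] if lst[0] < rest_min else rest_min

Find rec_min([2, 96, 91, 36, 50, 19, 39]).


rec_min([2, 96, 91, 36, 50, 19, 39]): compare 2 with rec_min([96, 91, 36, 50, 19, 39])
rec_min([96, 91, 36, 50, 19, 39]): compare 96 with rec_min([91, 36, 50, 19, 39])
rec_min([91, 36, 50, 19, 39]): compare 91 with rec_min([36, 50, 19, 39])
rec_min([36, 50, 19, 39]): compare 36 with rec_min([50, 19, 39])
rec_min([50, 19, 39]): compare 50 with rec_min([19, 39])
rec_min([19, 39]): compare 19 with rec_min([39])
rec_min([39]) = 39  (base case)
Compare 19 with 39 -> 19
Compare 50 with 19 -> 19
Compare 36 with 19 -> 19
Compare 91 with 19 -> 19
Compare 96 with 19 -> 19
Compare 2 with 19 -> 2

2


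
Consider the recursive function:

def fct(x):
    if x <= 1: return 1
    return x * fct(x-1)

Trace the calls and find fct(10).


fct(10)
= 10 * fct(9)
= 10 * 9 * fct(8)
= 10 * 9 * 8 * fct(7)
= 10 * 9 * 8 * 7 * fct(6)
= 10 * 9 * 8 * 7 * 6 * fct(5)
= 10 * 9 * 8 * 7 * 6 * 5 * fct(4)
= 10 * 9 * 8 * 7 * 6 * 5 * 4 * fct(3)
= 10 * 9 * 8 * 7 * 6 * 5 * 4 * 3 * fct(2)
= 10 * 9 * 8 * 7 * 6 * 5 * 4 * 3 * 2 * fct(1)
= 10 * 9 * 8 * 7 * 6 * 5 * 4 * 3 * 2 * 1
= 3628800

3628800


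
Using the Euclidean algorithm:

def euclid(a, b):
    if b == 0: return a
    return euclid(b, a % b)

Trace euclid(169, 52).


euclid(169, 52) = euclid(52, 13)
euclid(52, 13) = euclid(13, 0)
euclid(13, 0) = 13  (base case)

13


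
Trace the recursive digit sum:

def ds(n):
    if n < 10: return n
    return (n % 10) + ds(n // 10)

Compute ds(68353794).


ds(68353794) = 4 + ds(6835379)
ds(6835379) = 9 + ds(683537)
ds(683537) = 7 + ds(68353)
ds(68353) = 3 + ds(6835)
ds(6835) = 5 + ds(683)
ds(683) = 3 + ds(68)
ds(68) = 8 + ds(6)
ds(6) = 6  (base case)
Total: 4 + 9 + 7 + 3 + 5 + 3 + 8 + 6 = 45

45


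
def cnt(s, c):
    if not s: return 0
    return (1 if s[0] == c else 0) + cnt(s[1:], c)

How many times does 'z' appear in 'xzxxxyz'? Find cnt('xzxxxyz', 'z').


s[0]='x' != 'z' -> 0
s[0]='z' == 'z' -> 1
s[0]='x' != 'z' -> 0
s[0]='x' != 'z' -> 0
s[0]='x' != 'z' -> 0
s[0]='y' != 'z' -> 0
s[0]='z' == 'z' -> 1
Sum: 0 + 1 + 0 + 0 + 0 + 0 + 1 = 2

2


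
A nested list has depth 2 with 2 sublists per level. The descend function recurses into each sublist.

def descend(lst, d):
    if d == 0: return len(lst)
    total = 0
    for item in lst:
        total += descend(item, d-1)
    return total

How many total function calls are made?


At depth 0 (root): 1 call
At depth 1: each of 1 parents calls descend on 2 children = 2 calls
At depth 2: each of 2 parents calls descend on 2 children = 4 calls
Total: 1 + 2 + 4 = 7

7


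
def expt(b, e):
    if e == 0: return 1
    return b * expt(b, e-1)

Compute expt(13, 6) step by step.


expt(13, 6)
= 13 * expt(13, 5)
= 13 * 13 * expt(13, 4)
= 13 * 13 * 13 * expt(13, 3)
= 13 * 13 * 13 * 13 * expt(13, 2)
= 13 * 13 * 13 * 13 * 13 * expt(13, 1)
= 13 * 13 * 13 * 13 * 13 * 13 * expt(13, 0)
= 13 * 13 * 13 * 13 * 13 * 13 * 1
= 4826809

4826809


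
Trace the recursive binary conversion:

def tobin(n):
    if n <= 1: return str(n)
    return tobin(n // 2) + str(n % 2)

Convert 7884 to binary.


tobin(7884) = tobin(3942) + '0'
tobin(3942) = tobin(1971) + '0'
tobin(1971) = tobin(985) + '1'
tobin(985) = tobin(492) + '1'
tobin(492) = tobin(246) + '0'
tobin(246) = tobin(123) + '0'
tobin(123) = tobin(61) + '1'
tobin(61) = tobin(30) + '1'
tobin(30) = tobin(15) + '0'
tobin(15) = tobin(7) + '1'
tobin(7) = tobin(3) + '1'
tobin(3) = tobin(1) + '1'
tobin(1) = '1'  (base case)
Concatenating: '1' + '1' + '1' + '1' + '0' + '1' + '1' + '0' + '0' + '1' + '1' + '0' + '0' = '1111011001100'

1111011001100


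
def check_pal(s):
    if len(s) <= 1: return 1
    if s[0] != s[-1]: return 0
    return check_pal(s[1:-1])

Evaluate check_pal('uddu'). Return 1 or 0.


check_pal('uddu'): s[0]='u' == s[-1]='u' -> check check_pal('dd')
check_pal('dd'): s[0]='d' == s[-1]='d' -> check check_pal('')
check_pal(''): len <= 1 -> return 1  (base case)
Result: 1 (palindrome)

1


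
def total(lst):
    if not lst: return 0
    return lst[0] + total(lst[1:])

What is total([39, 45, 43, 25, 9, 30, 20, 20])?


total([39, 45, 43, 25, 9, 30, 20, 20]) = 39 + total([45, 43, 25, 9, 30, 20, 20])
total([45, 43, 25, 9, 30, 20, 20]) = 45 + total([43, 25, 9, 30, 20, 20])
total([43, 25, 9, 30, 20, 20]) = 43 + total([25, 9, 30, 20, 20])
total([25, 9, 30, 20, 20]) = 25 + total([9, 30, 20, 20])
total([9, 30, 20, 20]) = 9 + total([30, 20, 20])
total([30, 20, 20]) = 30 + total([20, 20])
total([20, 20]) = 20 + total([20])
total([20]) = 20 + total([])
total([]) = 0  (base case)
Total: 39 + 45 + 43 + 25 + 9 + 30 + 20 + 20 + 0 = 231

231


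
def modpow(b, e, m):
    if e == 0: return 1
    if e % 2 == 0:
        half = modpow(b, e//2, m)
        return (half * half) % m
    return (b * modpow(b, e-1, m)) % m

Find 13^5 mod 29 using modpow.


modpow(13, 5, 29): e is odd, compute modpow(13, 4, 29)
  modpow(13, 4, 29): e is even, compute modpow(13, 2, 29)
    modpow(13, 2, 29): e is even, compute modpow(13, 1, 29)
      modpow(13, 1, 29): e is odd, compute modpow(13, 0, 29)
        modpow(13, 0, 29) = 1
      (13 * 1) % 29 = 13
    half=13, (13*13) % 29 = 24
  half=24, (24*24) % 29 = 25
(13 * 25) % 29 = 6

6


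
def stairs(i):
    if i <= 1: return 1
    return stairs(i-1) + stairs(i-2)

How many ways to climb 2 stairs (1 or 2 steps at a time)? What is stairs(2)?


Building up from base cases:
stairs(0) = 1
stairs(1) = 1
stairs(2) = stairs(1) + stairs(0) = 1 + 1 = 2

2


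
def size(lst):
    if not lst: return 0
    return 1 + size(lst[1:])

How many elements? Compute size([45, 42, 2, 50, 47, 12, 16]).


size([45, 42, 2, 50, 47, 12, 16]) = 1 + size([42, 2, 50, 47, 12, 16])
size([42, 2, 50, 47, 12, 16]) = 1 + size([2, 50, 47, 12, 16])
size([2, 50, 47, 12, 16]) = 1 + size([50, 47, 12, 16])
size([50, 47, 12, 16]) = 1 + size([47, 12, 16])
size([47, 12, 16]) = 1 + size([12, 16])
size([12, 16]) = 1 + size([16])
size([16]) = 1 + size([])
size([]) = 0  (base case)
Unwinding: 1 + 1 + 1 + 1 + 1 + 1 + 1 + 0 = 7

7


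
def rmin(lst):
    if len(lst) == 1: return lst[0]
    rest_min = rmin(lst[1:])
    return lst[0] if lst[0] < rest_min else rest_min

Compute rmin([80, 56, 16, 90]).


rmin([80, 56, 16, 90]): compare 80 with rmin([56, 16, 90])
rmin([56, 16, 90]): compare 56 with rmin([16, 90])
rmin([16, 90]): compare 16 with rmin([90])
rmin([90]) = 90  (base case)
Compare 16 with 90 -> 16
Compare 56 with 16 -> 16
Compare 80 with 16 -> 16

16


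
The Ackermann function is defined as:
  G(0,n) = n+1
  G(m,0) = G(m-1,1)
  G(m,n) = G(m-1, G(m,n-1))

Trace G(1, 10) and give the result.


G(1, 10) = G(0, G(1, 9))
  G(1, 9) = G(0, G(1, 8))
    G(1, 8) = G(0, G(1, 7))
      G(1, 7) = G(0, G(1, 6))
        G(1, 6) = G(0, G(1, 5))
          G(1, 5) = G(0, G(1, 4))
          G(1, 4) = G(0, G(1, 3))
          G(1, 3) = G(0, G(1, 2))
          G(1, 2) = G(0, G(1, 1))
          G(1, 1) = G(0, G(1, 0))
          G(1, 0) = G(0, 1)
          G(0, 1) = 2
            = G(0, 2)
          G(0, 2) = 3
            = G(0, 3)
          G(0, 3) = 4
            = G(0, 4)
          G(0, 4) = 5
            = G(0, 5)
          G(0, 5) = 6
            = G(0, 6)
          G(0, 6) = 7
          = G(0, 7)
          G(0, 7) = 8
        = G(0, 8)
... (trace truncated)
Result: G(1, 10) = 12

12


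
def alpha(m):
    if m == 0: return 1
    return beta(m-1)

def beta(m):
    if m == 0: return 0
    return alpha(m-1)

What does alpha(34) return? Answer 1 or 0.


alpha(34) = beta(33)
beta(33) = alpha(32)
alpha(32) = beta(31)
beta(31) = alpha(30)
alpha(30) = beta(29)
beta(29) = alpha(28)
alpha(28) = beta(27)
beta(27) = alpha(26)
alpha(26) = beta(25)
beta(25) = alpha(24)
alpha(24) = beta(23)
beta(23) = alpha(22)
alpha(22) = beta(21)
beta(21) = alpha(20)
alpha(20) = beta(19)
beta(19) = alpha(18)
alpha(18) = beta(17)
beta(17) = alpha(16)
alpha(16) = beta(15)
beta(15) = alpha(14)
alpha(14) = beta(13)
beta(13) = alpha(12)
alpha(12) = beta(11)
beta(11) = alpha(10)
alpha(10) = beta(9)
beta(9) = alpha(8)
alpha(8) = beta(7)
beta(7) = alpha(6)
alpha(6) = beta(5)
beta(5) = alpha(4)
alpha(4) = beta(3)
beta(3) = alpha(2)
alpha(2) = beta(1)
beta(1) = alpha(0)
alpha(0) = 1  (base case)
Result: 1

1


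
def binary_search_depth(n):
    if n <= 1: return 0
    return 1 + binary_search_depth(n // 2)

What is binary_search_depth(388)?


388 / 2 = 194
194 / 2 = 97
97 / 2 = 48
48 / 2 = 24
24 / 2 = 12
12 / 2 = 6
6 / 2 = 3
3 / 2 = 1
Reached 1 after 8 halvings

8


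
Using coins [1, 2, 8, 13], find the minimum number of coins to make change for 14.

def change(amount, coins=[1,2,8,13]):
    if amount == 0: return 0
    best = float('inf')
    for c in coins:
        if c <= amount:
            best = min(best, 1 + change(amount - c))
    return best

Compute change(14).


Building up with DP:
change(0) = 0
change(1) = min(1+change(0)=1+0=1) = 1
change(2) = min(1+change(1)=1+1=2, 1+change(0)=1+0=1) = 1
change(3) = min(1+change(2)=1+1=2, 1+change(1)=1+1=2) = 2
change(4) = min(1+change(3)=1+2=3, 1+change(2)=1+1=2) = 2
change(5) = min(1+change(4)=1+2=3, 1+change(3)=1+2=3) = 3
change(6) = min(1+change(5)=1+3=4, 1+change(4)=1+2=3) = 3
change(7) = min(1+change(6)=1+3=4, 1+change(5)=1+3=4) = 4
change(8) = min(1+change(7)=1+4=5, 1+change(6)=1+3=4, 1+change(0)=1+0=1) = 1
change(9) = min(1+change(8)=1+1=2, 1+change(7)=1+4=5, 1+change(1)=1+1=2) = 2
change(10) = min(1+change(9)=1+2=3, 1+change(8)=1+1=2, 1+change(2)=1+1=2) = 2
change(11) = min(1+change(10)=1+2=3, 1+change(9)=1+2=3, 1+change(3)=1+2=3) = 3
change(12) = min(1+change(11)=1+3=4, 1+change(10)=1+2=3, 1+change(4)=1+2=3) = 3
change(13) = min(1+change(12)=1+3=4, 1+change(11)=1+3=4, 1+change(5)=1+3=4, 1+change(0)=1+0=1) = 1
change(14) = min(1+change(13)=1+1=2, 1+change(12)=1+3=4, 1+change(6)=1+3=4, 1+change(1)=1+1=2) = 2

2


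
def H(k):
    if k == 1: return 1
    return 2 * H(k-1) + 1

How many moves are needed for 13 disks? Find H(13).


H(13) = 2 * H(12) + 1
H(12) = 2 * H(11) + 1
H(11) = 2 * H(10) + 1
H(10) = 2 * H(9) + 1
H(9) = 2 * H(8) + 1
H(8) = 2 * H(7) + 1
H(7) = 2 * H(6) + 1
H(6) = 2 * H(5) + 1
H(5) = 2 * H(4) + 1
H(4) = 2 * H(3) + 1
H(3) = 2 * H(2) + 1
H(2) = 2 * H(1) + 1
H(1) = 1  (base case)
H(2) = 2 * 1 + 1 = 3
H(3) = 2 * 3 + 1 = 7
H(4) = 2 * 7 + 1 = 15
H(5) = 2 * 15 + 1 = 31
H(6) = 2 * 31 + 1 = 63
H(7) = 2 * 63 + 1 = 127
H(8) = 2 * 127 + 1 = 255
H(9) = 2 * 255 + 1 = 511
H(10) = 2 * 511 + 1 = 1023
H(11) = 2 * 1023 + 1 = 2047
H(12) = 2 * 2047 + 1 = 4095
H(13) = 2 * 4095 + 1 = 8191

8191


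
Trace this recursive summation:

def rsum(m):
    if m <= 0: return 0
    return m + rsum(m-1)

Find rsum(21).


rsum(21)
= 21 + 20 + 19 + 18 + 17 + 16 + 15 + 14 + 13 + 12 + 11 + 10 + 9 + 8 + 7 + 6 + 5 + 4 + 3 + 2 + 1 + rsum(0)
= 21 + 20 + 19 + 18 + 17 + 16 + 15 + 14 + 13 + 12 + 11 + 10 + 9 + 8 + 7 + 6 + 5 + 4 + 3 + 2 + 1 + 0
= 231

231


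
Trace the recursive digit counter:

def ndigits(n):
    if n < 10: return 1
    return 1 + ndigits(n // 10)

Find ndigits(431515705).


ndigits(431515705) = 1 + ndigits(43151570)
ndigits(43151570) = 1 + ndigits(4315157)
ndigits(4315157) = 1 + ndigits(431515)
ndigits(431515) = 1 + ndigits(43151)
ndigits(43151) = 1 + ndigits(4315)
ndigits(4315) = 1 + ndigits(431)
ndigits(431) = 1 + ndigits(43)
ndigits(43) = 1 + ndigits(4)
ndigits(4) = 1  (base case: 4 < 10)
Unwinding: 1 + 1 + 1 + 1 + 1 + 1 + 1 + 1 + 1 = 9

9


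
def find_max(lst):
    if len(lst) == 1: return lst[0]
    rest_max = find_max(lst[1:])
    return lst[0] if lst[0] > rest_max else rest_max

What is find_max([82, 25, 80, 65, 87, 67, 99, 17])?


find_max([82, 25, 80, 65, 87, 67, 99, 17]): compare 82 with find_max([25, 80, 65, 87, 67, 99, 17])
find_max([25, 80, 65, 87, 67, 99, 17]): compare 25 with find_max([80, 65, 87, 67, 99, 17])
find_max([80, 65, 87, 67, 99, 17]): compare 80 with find_max([65, 87, 67, 99, 17])
find_max([65, 87, 67, 99, 17]): compare 65 with find_max([87, 67, 99, 17])
find_max([87, 67, 99, 17]): compare 87 with find_max([67, 99, 17])
find_max([67, 99, 17]): compare 67 with find_max([99, 17])
find_max([99, 17]): compare 99 with find_max([17])
find_max([17]) = 17  (base case)
Compare 99 with 17 -> 99
Compare 67 with 99 -> 99
Compare 87 with 99 -> 99
Compare 65 with 99 -> 99
Compare 80 with 99 -> 99
Compare 25 with 99 -> 99
Compare 82 with 99 -> 99

99


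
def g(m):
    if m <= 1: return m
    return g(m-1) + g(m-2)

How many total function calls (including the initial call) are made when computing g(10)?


Let C(n) = total calls for g(n)
C(0) = 1, C(1) = 1
C(2) = 1 + C(1) + C(0) = 1 + 1 + 1 = 3
C(3) = 1 + C(2) + C(1) = 1 + 3 + 1 = 5
C(4) = 1 + C(3) + C(2) = 1 + 5 + 3 = 9
C(5) = 1 + C(4) + C(3) = 1 + 9 + 5 = 15
C(6) = 1 + C(5) + C(4) = 1 + 15 + 9 = 25
C(7) = 1 + C(6) + C(5) = 1 + 25 + 15 = 41
C(8) = 1 + C(7) + C(6) = 1 + 41 + 25 = 67
C(9) = 1 + C(8) + C(7) = 1 + 67 + 41 = 109
C(10) = 1 + C(9) + C(8) = 1 + 109 + 67 = 177

177


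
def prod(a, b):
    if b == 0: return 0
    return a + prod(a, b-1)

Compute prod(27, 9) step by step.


prod(27, 9) = 27 + prod(27, 8)
prod(27, 8) = 27 + prod(27, 7)
prod(27, 7) = 27 + prod(27, 6)
prod(27, 6) = 27 + prod(27, 5)
prod(27, 5) = 27 + prod(27, 4)
prod(27, 4) = 27 + prod(27, 3)
prod(27, 3) = 27 + prod(27, 2)
prod(27, 2) = 27 + prod(27, 1)
prod(27, 1) = 27 + prod(27, 0)
prod(27, 0) = 0  (base case)
Total: 27 + 27 + 27 + 27 + 27 + 27 + 27 + 27 + 27 + 0 = 243

243


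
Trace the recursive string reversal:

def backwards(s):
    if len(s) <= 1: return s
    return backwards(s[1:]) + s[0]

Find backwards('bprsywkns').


backwards('bprsywkns') = backwards('prsywkns') + 'b'
backwards('prsywkns') = backwards('rsywkns') + 'p'
backwards('rsywkns') = backwards('sywkns') + 'r'
backwards('sywkns') = backwards('ywkns') + 's'
backwards('ywkns') = backwards('wkns') + 'y'
backwards('wkns') = backwards('kns') + 'w'
backwards('kns') = backwards('ns') + 'k'
backwards('ns') = backwards('s') + 'n'
backwards('s') = 's'  (base case)
Concatenating: 's' + 'n' + 'k' + 'w' + 'y' + 's' + 'r' + 'p' + 'b' = 'snkwysrpb'

snkwysrpb


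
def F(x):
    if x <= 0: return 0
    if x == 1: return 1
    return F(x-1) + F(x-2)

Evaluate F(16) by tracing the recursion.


Computing F(16) bottom-up:
F(0) = 0
F(1) = 1
F(2) = F(1) + F(0) = 1 + 0 = 1
F(3) = F(2) + F(1) = 1 + 1 = 2
F(4) = F(3) + F(2) = 2 + 1 = 3
F(5) = F(4) + F(3) = 3 + 2 = 5
F(6) = F(5) + F(4) = 5 + 3 = 8
F(7) = F(6) + F(5) = 8 + 5 = 13
F(8) = F(7) + F(6) = 13 + 8 = 21
F(9) = F(8) + F(7) = 21 + 13 = 34
F(10) = F(9) + F(8) = 34 + 21 = 55
F(11) = F(10) + F(9) = 55 + 34 = 89
F(12) = F(11) + F(10) = 89 + 55 = 144
F(13) = F(12) + F(11) = 144 + 89 = 233
F(14) = F(13) + F(12) = 233 + 144 = 377
F(15) = F(14) + F(13) = 377 + 233 = 610
F(16) = F(15) + F(14) = 610 + 377 = 987

987


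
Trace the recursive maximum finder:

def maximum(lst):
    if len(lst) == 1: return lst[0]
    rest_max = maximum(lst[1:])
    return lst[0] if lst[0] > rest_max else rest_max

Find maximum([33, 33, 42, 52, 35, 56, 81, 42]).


maximum([33, 33, 42, 52, 35, 56, 81, 42]): compare 33 with maximum([33, 42, 52, 35, 56, 81, 42])
maximum([33, 42, 52, 35, 56, 81, 42]): compare 33 with maximum([42, 52, 35, 56, 81, 42])
maximum([42, 52, 35, 56, 81, 42]): compare 42 with maximum([52, 35, 56, 81, 42])
maximum([52, 35, 56, 81, 42]): compare 52 with maximum([35, 56, 81, 42])
maximum([35, 56, 81, 42]): compare 35 with maximum([56, 81, 42])
maximum([56, 81, 42]): compare 56 with maximum([81, 42])
maximum([81, 42]): compare 81 with maximum([42])
maximum([42]) = 42  (base case)
Compare 81 with 42 -> 81
Compare 56 with 81 -> 81
Compare 35 with 81 -> 81
Compare 52 with 81 -> 81
Compare 42 with 81 -> 81
Compare 33 with 81 -> 81
Compare 33 with 81 -> 81

81


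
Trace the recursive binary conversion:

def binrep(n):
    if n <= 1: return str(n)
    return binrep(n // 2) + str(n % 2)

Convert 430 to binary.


binrep(430) = binrep(215) + '0'
binrep(215) = binrep(107) + '1'
binrep(107) = binrep(53) + '1'
binrep(53) = binrep(26) + '1'
binrep(26) = binrep(13) + '0'
binrep(13) = binrep(6) + '1'
binrep(6) = binrep(3) + '0'
binrep(3) = binrep(1) + '1'
binrep(1) = '1'  (base case)
Concatenating: '1' + '1' + '0' + '1' + '0' + '1' + '1' + '1' + '0' = '110101110'

110101110


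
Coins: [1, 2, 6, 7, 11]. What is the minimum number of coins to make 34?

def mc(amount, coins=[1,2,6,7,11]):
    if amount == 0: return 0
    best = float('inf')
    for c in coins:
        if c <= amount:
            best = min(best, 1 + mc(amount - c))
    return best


Building up with DP:
mc(0) = 0
mc(1) = min(1+mc(0)=1+0=1) = 1
mc(2) = min(1+mc(1)=1+1=2, 1+mc(0)=1+0=1) = 1
mc(3) = min(1+mc(2)=1+1=2, 1+mc(1)=1+1=2) = 2
mc(4) = min(1+mc(3)=1+2=3, 1+mc(2)=1+1=2) = 2
mc(5) = min(1+mc(4)=1+2=3, 1+mc(3)=1+2=3) = 3
mc(6) = min(1+mc(5)=1+3=4, 1+mc(4)=1+2=3, 1+mc(0)=1+0=1) = 1
mc(7) = min(1+mc(6)=1+1=2, 1+mc(5)=1+3=4, 1+mc(1)=1+1=2, 1+mc(0)=1+0=1) = 1
mc(8) = min(1+mc(7)=1+1=2, 1+mc(6)=1+1=2, 1+mc(2)=1+1=2, 1+mc(1)=1+1=2) = 2
mc(9) = min(1+mc(8)=1+2=3, 1+mc(7)=1+1=2, 1+mc(3)=1+2=3, 1+mc(2)=1+1=2) = 2
mc(10) = min(1+mc(9)=1+2=3, 1+mc(8)=1+2=3, 1+mc(4)=1+2=3, 1+mc(3)=1+2=3) = 3
mc(11) = min(1+mc(10)=1+3=4, 1+mc(9)=1+2=3, 1+mc(5)=1+3=4, 1+mc(4)=1+2=3, 1+mc(0)=1+0=1) = 1
mc(12) = min(1+mc(11)=1+1=2, 1+mc(10)=1+3=4, 1+mc(6)=1+1=2, 1+mc(5)=1+3=4, 1+mc(1)=1+1=2) = 2
mc(13) = min(1+mc(12)=1+2=3, 1+mc(11)=1+1=2, 1+mc(7)=1+1=2, 1+mc(6)=1+1=2, 1+mc(2)=1+1=2) = 2
mc(14) = min(1+mc(13)=1+2=3, 1+mc(12)=1+2=3, 1+mc(8)=1+2=3, 1+mc(7)=1+1=2, 1+mc(3)=1+2=3) = 2
mc(15) = min(1+mc(14)=1+2=3, 1+mc(13)=1+2=3, 1+mc(9)=1+2=3, 1+mc(8)=1+2=3, 1+mc(4)=1+2=3) = 3
mc(16) = min(1+mc(15)=1+3=4, 1+mc(14)=1+2=3, 1+mc(10)=1+3=4, 1+mc(9)=1+2=3, 1+mc(5)=1+3=4) = 3
mc(17) = min(1+mc(16)=1+3=4, 1+mc(15)=1+3=4, 1+mc(11)=1+1=2, 1+mc(10)=1+3=4, 1+mc(6)=1+1=2) = 2
mc(18) = min(1+mc(17)=1+2=3, 1+mc(16)=1+3=4, 1+mc(12)=1+2=3, 1+mc(11)=1+1=2, 1+mc(7)=1+1=2) = 2
mc(19) = min(1+mc(18)=1+2=3, 1+mc(17)=1+2=3, 1+mc(13)=1+2=3, 1+mc(12)=1+2=3, 1+mc(8)=1+2=3) = 3
mc(20) = min(1+mc(19)=1+3=4, 1+mc(18)=1+2=3, 1+mc(14)=1+2=3, 1+mc(13)=1+2=3, 1+mc(9)=1+2=3) = 3
mc(21) = min(1+mc(20)=1+3=4, 1+mc(19)=1+3=4, 1+mc(15)=1+3=4, 1+mc(14)=1+2=3, 1+mc(10)=1+3=4) = 3
mc(22) = min(1+mc(21)=1+3=4, 1+mc(20)=1+3=4, 1+mc(16)=1+3=4, 1+mc(15)=1+3=4, 1+mc(11)=1+1=2) = 2
mc(23) = min(1+mc(22)=1+2=3, 1+mc(21)=1+3=4, 1+mc(17)=1+2=3, 1+mc(16)=1+3=4, 1+mc(12)=1+2=3) = 3
mc(24) = min(1+mc(23)=1+3=4, 1+mc(22)=1+2=3, 1+mc(18)=1+2=3, 1+mc(17)=1+2=3, 1+mc(13)=1+2=3) = 3
mc(25) = min(1+mc(24)=1+3=4, 1+mc(23)=1+3=4, 1+mc(19)=1+3=4, 1+mc(18)=1+2=3, 1+mc(14)=1+2=3) = 3
mc(26) = min(1+mc(25)=1+3=4, 1+mc(24)=1+3=4, 1+mc(20)=1+3=4, 1+mc(19)=1+3=4, 1+mc(15)=1+3=4) = 4
mc(27) = min(1+mc(26)=1+4=5, 1+mc(25)=1+3=4, 1+mc(21)=1+3=4, 1+mc(20)=1+3=4, 1+mc(16)=1+3=4) = 4
mc(28) = min(1+mc(27)=1+4=5, 1+mc(26)=1+4=5, 1+mc(22)=1+2=3, 1+mc(21)=1+3=4, 1+mc(17)=1+2=3) = 3
mc(29) = min(1+mc(28)=1+3=4, 1+mc(27)=1+4=5, 1+mc(23)=1+3=4, 1+mc(22)=1+2=3, 1+mc(18)=1+2=3) = 3
mc(30) = min(1+mc(29)=1+3=4, 1+mc(28)=1+3=4, 1+mc(24)=1+3=4, 1+mc(23)=1+3=4, 1+mc(19)=1+3=4) = 4
mc(31) = min(1+mc(30)=1+4=5, 1+mc(29)=1+3=4, 1+mc(25)=1+3=4, 1+mc(24)=1+3=4, 1+mc(20)=1+3=4) = 4
mc(32) = min(1+mc(31)=1+4=5, 1+mc(30)=1+4=5, 1+mc(26)=1+4=5, 1+mc(25)=1+3=4, 1+mc(21)=1+3=4) = 4
mc(33) = min(1+mc(32)=1+4=5, 1+mc(31)=1+4=5, 1+mc(27)=1+4=5, 1+mc(26)=1+4=5, 1+mc(22)=1+2=3) = 3
mc(34) = min(1+mc(33)=1+3=4, 1+mc(32)=1+4=5, 1+mc(28)=1+3=4, 1+mc(27)=1+4=5, 1+mc(23)=1+3=4) = 4

4


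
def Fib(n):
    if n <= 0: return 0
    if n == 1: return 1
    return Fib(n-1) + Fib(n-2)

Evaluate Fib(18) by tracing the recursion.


Computing Fib(18) bottom-up:
Fib(0) = 0
Fib(1) = 1
Fib(2) = Fib(1) + Fib(0) = 1 + 0 = 1
Fib(3) = Fib(2) + Fib(1) = 1 + 1 = 2
Fib(4) = Fib(3) + Fib(2) = 2 + 1 = 3
Fib(5) = Fib(4) + Fib(3) = 3 + 2 = 5
Fib(6) = Fib(5) + Fib(4) = 5 + 3 = 8
Fib(7) = Fib(6) + Fib(5) = 8 + 5 = 13
Fib(8) = Fib(7) + Fib(6) = 13 + 8 = 21
Fib(9) = Fib(8) + Fib(7) = 21 + 13 = 34
Fib(10) = Fib(9) + Fib(8) = 34 + 21 = 55
Fib(11) = Fib(10) + Fib(9) = 55 + 34 = 89
Fib(12) = Fib(11) + Fib(10) = 89 + 55 = 144
Fib(13) = Fib(12) + Fib(11) = 144 + 89 = 233
Fib(14) = Fib(13) + Fib(12) = 233 + 144 = 377
Fib(15) = Fib(14) + Fib(13) = 377 + 233 = 610
Fib(16) = Fib(15) + Fib(14) = 610 + 377 = 987
Fib(17) = Fib(16) + Fib(15) = 987 + 610 = 1597
Fib(18) = Fib(17) + Fib(16) = 1597 + 987 = 2584

2584


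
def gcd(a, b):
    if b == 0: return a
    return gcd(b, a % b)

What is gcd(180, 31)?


gcd(180, 31) = gcd(31, 25)
gcd(31, 25) = gcd(25, 6)
gcd(25, 6) = gcd(6, 1)
gcd(6, 1) = gcd(1, 0)
gcd(1, 0) = 1  (base case)

1


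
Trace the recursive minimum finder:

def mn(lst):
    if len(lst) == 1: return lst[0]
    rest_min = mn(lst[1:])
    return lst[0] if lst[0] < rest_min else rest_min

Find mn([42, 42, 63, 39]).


mn([42, 42, 63, 39]): compare 42 with mn([42, 63, 39])
mn([42, 63, 39]): compare 42 with mn([63, 39])
mn([63, 39]): compare 63 with mn([39])
mn([39]) = 39  (base case)
Compare 63 with 39 -> 39
Compare 42 with 39 -> 39
Compare 42 with 39 -> 39

39


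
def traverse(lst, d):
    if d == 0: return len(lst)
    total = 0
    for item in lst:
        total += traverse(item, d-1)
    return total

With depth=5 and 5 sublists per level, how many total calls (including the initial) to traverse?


At depth 0 (root): 1 call
At depth 1: each of 1 parents calls traverse on 5 children = 5 calls
At depth 2: each of 5 parents calls traverse on 5 children = 25 calls
At depth 3: each of 25 parents calls traverse on 5 children = 125 calls
At depth 4: each of 125 parents calls traverse on 5 children = 625 calls
At depth 5: each of 625 parents calls traverse on 5 children = 3125 calls
Total: 1 + 5 + 25 + 125 + 625 + 3125 = 3906

3906


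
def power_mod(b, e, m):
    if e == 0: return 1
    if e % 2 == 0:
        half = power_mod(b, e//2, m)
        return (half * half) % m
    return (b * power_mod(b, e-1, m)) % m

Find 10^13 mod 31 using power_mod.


power_mod(10, 13, 31): e is odd, compute power_mod(10, 12, 31)
  power_mod(10, 12, 31): e is even, compute power_mod(10, 6, 31)
    power_mod(10, 6, 31): e is even, compute power_mod(10, 3, 31)
      power_mod(10, 3, 31): e is odd, compute power_mod(10, 2, 31)
        power_mod(10, 2, 31): e is even, compute power_mod(10, 1, 31)
          power_mod(10, 1, 31): e is odd, compute power_mod(10, 0, 31)
          power_mod(10, 0, 31) = 1
          (10 * 1) % 31 = 10
        half=10, (10*10) % 31 = 7
      (10 * 7) % 31 = 8
    half=8, (8*8) % 31 = 2
  half=2, (2*2) % 31 = 4
(10 * 4) % 31 = 9

9


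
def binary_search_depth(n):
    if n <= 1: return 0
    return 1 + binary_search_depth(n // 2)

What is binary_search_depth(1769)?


1769 / 2 = 884
884 / 2 = 442
442 / 2 = 221
221 / 2 = 110
110 / 2 = 55
55 / 2 = 27
27 / 2 = 13
13 / 2 = 6
6 / 2 = 3
3 / 2 = 1
Reached 1 after 10 halvings

10


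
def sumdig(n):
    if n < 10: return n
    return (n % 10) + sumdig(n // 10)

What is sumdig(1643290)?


sumdig(1643290) = 0 + sumdig(164329)
sumdig(164329) = 9 + sumdig(16432)
sumdig(16432) = 2 + sumdig(1643)
sumdig(1643) = 3 + sumdig(164)
sumdig(164) = 4 + sumdig(16)
sumdig(16) = 6 + sumdig(1)
sumdig(1) = 1  (base case)
Total: 0 + 9 + 2 + 3 + 4 + 6 + 1 = 25

25


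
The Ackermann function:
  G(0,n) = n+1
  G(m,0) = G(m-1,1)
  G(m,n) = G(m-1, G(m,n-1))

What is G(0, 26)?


G(0, 26) = 27
Result: G(0, 26) = 27

27


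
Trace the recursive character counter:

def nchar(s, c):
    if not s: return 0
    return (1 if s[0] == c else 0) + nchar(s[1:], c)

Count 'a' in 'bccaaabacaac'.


s[0]='b' != 'a' -> 0
s[0]='c' != 'a' -> 0
s[0]='c' != 'a' -> 0
s[0]='a' == 'a' -> 1
s[0]='a' == 'a' -> 1
s[0]='a' == 'a' -> 1
s[0]='b' != 'a' -> 0
s[0]='a' == 'a' -> 1
s[0]='c' != 'a' -> 0
s[0]='a' == 'a' -> 1
s[0]='a' == 'a' -> 1
s[0]='c' != 'a' -> 0
Sum: 0 + 0 + 0 + 1 + 1 + 1 + 0 + 1 + 0 + 1 + 1 + 0 = 6

6


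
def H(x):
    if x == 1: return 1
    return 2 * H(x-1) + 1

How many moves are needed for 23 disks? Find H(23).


H(23) = 2 * H(22) + 1
H(22) = 2 * H(21) + 1
H(21) = 2 * H(20) + 1
H(20) = 2 * H(19) + 1
H(19) = 2 * H(18) + 1
H(18) = 2 * H(17) + 1
H(17) = 2 * H(16) + 1
H(16) = 2 * H(15) + 1
H(15) = 2 * H(14) + 1
H(14) = 2 * H(13) + 1
H(13) = 2 * H(12) + 1
H(12) = 2 * H(11) + 1
H(11) = 2 * H(10) + 1
H(10) = 2 * H(9) + 1
H(9) = 2 * H(8) + 1
H(8) = 2 * H(7) + 1
H(7) = 2 * H(6) + 1
H(6) = 2 * H(5) + 1
H(5) = 2 * H(4) + 1
H(4) = 2 * H(3) + 1
H(3) = 2 * H(2) + 1
H(2) = 2 * H(1) + 1
H(1) = 1  (base case)
H(2) = 2 * 1 + 1 = 3
H(3) = 2 * 3 + 1 = 7
H(4) = 2 * 7 + 1 = 15
H(5) = 2 * 15 + 1 = 31
H(6) = 2 * 31 + 1 = 63
H(7) = 2 * 63 + 1 = 127
H(8) = 2 * 127 + 1 = 255
H(9) = 2 * 255 + 1 = 511
H(10) = 2 * 511 + 1 = 1023
H(11) = 2 * 1023 + 1 = 2047
H(12) = 2 * 2047 + 1 = 4095
H(13) = 2 * 4095 + 1 = 8191
H(14) = 2 * 8191 + 1 = 16383
H(15) = 2 * 16383 + 1 = 32767
H(16) = 2 * 32767 + 1 = 65535
H(17) = 2 * 65535 + 1 = 131071
H(18) = 2 * 131071 + 1 = 262143
H(19) = 2 * 262143 + 1 = 524287
H(20) = 2 * 524287 + 1 = 1048575
H(21) = 2 * 1048575 + 1 = 2097151
H(22) = 2 * 2097151 + 1 = 4194303
H(23) = 2 * 4194303 + 1 = 8388607

8388607


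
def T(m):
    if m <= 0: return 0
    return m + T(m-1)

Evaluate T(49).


T(49)
= 49 + 48 + 47 + 46 + 45 + 44 + 43 + 42 + 41 + 40 + 39 + 38 + 37 + 36 + 35 + 34 + 33 + 32 + 31 + 30 + 29 + 28 + 27 + 26 + 25 + 24 + 23 + 22 + 21 + 20 + 19 + 18 + 17 + 16 + 15 + 14 + 13 + 12 + 11 + 10 + 9 + 8 + 7 + 6 + 5 + 4 + 3 + 2 + 1 + T(0)
= 49 + 48 + 47 + 46 + 45 + 44 + 43 + 42 + 41 + 40 + 39 + 38 + 37 + 36 + 35 + 34 + 33 + 32 + 31 + 30 + 29 + 28 + 27 + 26 + 25 + 24 + 23 + 22 + 21 + 20 + 19 + 18 + 17 + 16 + 15 + 14 + 13 + 12 + 11 + 10 + 9 + 8 + 7 + 6 + 5 + 4 + 3 + 2 + 1 + 0
= 1225

1225


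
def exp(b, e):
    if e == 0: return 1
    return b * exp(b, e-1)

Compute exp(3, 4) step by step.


exp(3, 4)
= 3 * exp(3, 3)
= 3 * 3 * exp(3, 2)
= 3 * 3 * 3 * exp(3, 1)
= 3 * 3 * 3 * 3 * exp(3, 0)
= 3 * 3 * 3 * 3 * 1
= 81

81


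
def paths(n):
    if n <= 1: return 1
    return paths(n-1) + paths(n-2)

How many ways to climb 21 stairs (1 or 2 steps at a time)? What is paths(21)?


Building up from base cases:
paths(0) = 1
paths(1) = 1
paths(2) = paths(1) + paths(0) = 1 + 1 = 2
paths(3) = paths(2) + paths(1) = 2 + 1 = 3
paths(4) = paths(3) + paths(2) = 3 + 2 = 5
paths(5) = paths(4) + paths(3) = 5 + 3 = 8
paths(6) = paths(5) + paths(4) = 8 + 5 = 13
paths(7) = paths(6) + paths(5) = 13 + 8 = 21
paths(8) = paths(7) + paths(6) = 21 + 13 = 34
paths(9) = paths(8) + paths(7) = 34 + 21 = 55
paths(10) = paths(9) + paths(8) = 55 + 34 = 89
paths(11) = paths(10) + paths(9) = 89 + 55 = 144
paths(12) = paths(11) + paths(10) = 144 + 89 = 233
paths(13) = paths(12) + paths(11) = 233 + 144 = 377
paths(14) = paths(13) + paths(12) = 377 + 233 = 610
paths(15) = paths(14) + paths(13) = 610 + 377 = 987
paths(16) = paths(15) + paths(14) = 987 + 610 = 1597
paths(17) = paths(16) + paths(15) = 1597 + 987 = 2584
paths(18) = paths(17) + paths(16) = 2584 + 1597 = 4181
paths(19) = paths(18) + paths(17) = 4181 + 2584 = 6765
paths(20) = paths(19) + paths(18) = 6765 + 4181 = 10946
paths(21) = paths(20) + paths(19) = 10946 + 6765 = 17711

17711


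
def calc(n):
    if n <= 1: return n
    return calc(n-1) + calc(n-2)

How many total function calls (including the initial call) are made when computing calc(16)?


Let C(n) = total calls for calc(n)
C(0) = 1, C(1) = 1
C(2) = 1 + C(1) + C(0) = 1 + 1 + 1 = 3
C(3) = 1 + C(2) + C(1) = 1 + 3 + 1 = 5
C(4) = 1 + C(3) + C(2) = 1 + 5 + 3 = 9
C(5) = 1 + C(4) + C(3) = 1 + 9 + 5 = 15
C(6) = 1 + C(5) + C(4) = 1 + 15 + 9 = 25
C(7) = 1 + C(6) + C(5) = 1 + 25 + 15 = 41
C(8) = 1 + C(7) + C(6) = 1 + 41 + 25 = 67
C(9) = 1 + C(8) + C(7) = 1 + 67 + 41 = 109
C(10) = 1 + C(9) + C(8) = 1 + 109 + 67 = 177
C(11) = 1 + C(10) + C(9) = 1 + 177 + 109 = 287
C(12) = 1 + C(11) + C(10) = 1 + 287 + 177 = 465
C(13) = 1 + C(12) + C(11) = 1 + 465 + 287 = 753
C(14) = 1 + C(13) + C(12) = 1 + 753 + 465 = 1219
C(15) = 1 + C(14) + C(13) = 1 + 1219 + 753 = 1973
C(16) = 1 + C(15) + C(14) = 1 + 1973 + 1219 = 3193

3193


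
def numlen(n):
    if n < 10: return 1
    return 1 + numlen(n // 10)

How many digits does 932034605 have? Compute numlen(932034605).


numlen(932034605) = 1 + numlen(93203460)
numlen(93203460) = 1 + numlen(9320346)
numlen(9320346) = 1 + numlen(932034)
numlen(932034) = 1 + numlen(93203)
numlen(93203) = 1 + numlen(9320)
numlen(9320) = 1 + numlen(932)
numlen(932) = 1 + numlen(93)
numlen(93) = 1 + numlen(9)
numlen(9) = 1  (base case: 9 < 10)
Unwinding: 1 + 1 + 1 + 1 + 1 + 1 + 1 + 1 + 1 = 9

9
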